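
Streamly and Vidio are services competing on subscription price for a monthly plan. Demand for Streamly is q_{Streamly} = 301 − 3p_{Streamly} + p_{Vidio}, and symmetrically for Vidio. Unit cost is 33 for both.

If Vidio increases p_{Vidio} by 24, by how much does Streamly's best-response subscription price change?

4

Streamly's profit: π = (p_{Streamly} − 33)(301 − 3p_{Streamly} + p_{Vidio}).
∂π/∂p_{Streamly} = 400 − 6p_{Streamly} + p_{Vidio} = 0 ⇒ p_{Streamly} = 200/3 + (1/6)p_{Vidio}.
The reaction-function slope is 1/6, so a 24-unit rise in p_{Vidio} moves p_{Streamly} by 1/6 × 24 = 4. Streamly's best response rises — the actions are strategic complements.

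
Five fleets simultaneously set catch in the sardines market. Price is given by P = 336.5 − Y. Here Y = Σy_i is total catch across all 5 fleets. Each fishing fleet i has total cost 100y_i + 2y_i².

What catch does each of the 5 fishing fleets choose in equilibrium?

A representative fishing fleet's profit is π_i = y_i(336.5 − Y) − 100y_i − 2y_i², with Y = y_i + Σ_{j≠i} y_j.
First-order condition: 236.5 − 6y_i − Σ_{j≠i} y_j = 0.
In a symmetric equilibrium every fishing fleet chooses the same y, so Σ_{j≠i} y_j = 4y. The condition becomes 236.5 − 10y = 0, giving y = 236.5/10 = 23.65.

23.65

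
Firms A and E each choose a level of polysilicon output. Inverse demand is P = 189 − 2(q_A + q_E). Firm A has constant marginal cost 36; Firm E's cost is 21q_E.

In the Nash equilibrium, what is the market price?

82

Firm A's profit: π = q_A(189 − 2(q_A + q_E)) − 36q_A.
∂π/∂q_A = 153 − 4q_A − 2q_E = 0, so q_A = 38.25 − 0.5q_E.
By the same steps for E: q_E = 42 − 0.5q_A.
Plugging q_E into A's best response: q_A = 38.25 − 0.5(42 − 0.5q_A) ⇒ 0.75q_A = 17.25, so q_A = 23.
Then q_E = 42 − 0.5·23 = 30.5.
Equilibrium price: P = 189 − 2·53.5 = 82.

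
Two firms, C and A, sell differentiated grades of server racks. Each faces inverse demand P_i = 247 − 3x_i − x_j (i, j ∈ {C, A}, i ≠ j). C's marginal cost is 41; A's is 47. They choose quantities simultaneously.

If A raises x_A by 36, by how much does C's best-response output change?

-6

Firm C's profit: π = x_C(247 − 3x_C − x_A) − 41x_C.
∂π/∂x_C = 206 − 6x_C − x_A = 0 ⇒ x_C = 103/3 − (1/6)x_A.
The reaction-function slope is −1/6, so a 36-unit rise in x_A moves x_C by −1/6 × 36 = −6. C's best response falls — the actions are strategic substitutes.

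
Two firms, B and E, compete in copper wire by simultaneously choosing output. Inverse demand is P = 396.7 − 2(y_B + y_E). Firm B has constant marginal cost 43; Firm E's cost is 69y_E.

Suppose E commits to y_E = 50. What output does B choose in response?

Firm B's profit: π = y_B(396.7 − 2(y_B + y_E)) − 43y_B.
∂π/∂y_B = 353.7 − 4y_B − 2y_E = 0, so y_B = 88.425 − 0.5y_E.
At y_E = 50: y_B = 88.425 − 0.5·50 = 63.425.

63.425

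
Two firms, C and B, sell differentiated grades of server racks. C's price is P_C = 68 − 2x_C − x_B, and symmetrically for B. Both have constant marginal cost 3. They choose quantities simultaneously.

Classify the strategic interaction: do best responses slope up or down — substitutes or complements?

Firm C's profit: π = x_C(68 − 2x_C − x_B) − 3x_C.
∂π/∂x_C = 65 − 4x_C − x_B = 0 ⇒ x_C = 16.25 − 0.25x_B.
The best-response slope dx_C/dx_B = −0.25 < 0: the reaction function is downward-sloping, so the choices are strategic substitutes.

strategic substitutes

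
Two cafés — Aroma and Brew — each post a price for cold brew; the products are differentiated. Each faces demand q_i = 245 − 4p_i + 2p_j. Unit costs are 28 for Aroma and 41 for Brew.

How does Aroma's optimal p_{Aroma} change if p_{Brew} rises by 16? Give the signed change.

4

Aroma's profit: π = (p_{Aroma} − 28)(245 − 4p_{Aroma} + 2p_{Brew}).
∂π/∂p_{Aroma} = 357 − 8p_{Aroma} + 2p_{Brew} = 0 ⇒ p_{Aroma} = 44.625 + 0.25p_{Brew}.
The reaction-function slope is 0.25, so a 16-unit rise in p_{Brew} moves p_{Aroma} by 0.25 × 16 = 4. Aroma's best response rises — the actions are strategic complements.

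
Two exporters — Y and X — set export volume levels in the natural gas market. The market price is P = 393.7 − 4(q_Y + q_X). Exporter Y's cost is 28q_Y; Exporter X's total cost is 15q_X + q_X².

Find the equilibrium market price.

161.8875

Exporter Y's profit: π = q_Y(393.7 − 4(q_Y + q_X)) − 28q_Y.
∂π/∂q_Y = 365.7 − 8q_Y − 4q_X = 0, so q_Y = 45.7125 − 0.5q_X.
For X: ∂π/∂q_X = 378.7 − 10q_X − 4q_Y = 0 ⇒ q_X = 37.87 − 0.4q_Y.
Solving the two reaction functions simultaneously: (1 − (−0.5)(−0.4))q_Y = 45.7125 − 0.5·37.87, so 0.8q_Y = 26.7775 and q_Y = 10711/320.
Then q_X = 37.87 − 0.4·(10711/320) = 3917/160.
Equilibrium price: P = 393.7 − 4·(3709/64) = 161.8875.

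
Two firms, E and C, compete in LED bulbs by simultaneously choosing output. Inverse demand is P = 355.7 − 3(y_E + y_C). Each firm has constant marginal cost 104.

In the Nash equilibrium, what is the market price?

Firm E's profit: π = y_E(355.7 − 3(y_E + y_C)) − 104y_E.
∂π/∂y_E = 251.7 − 6y_E − 3y_C = 0, so y_E = 41.95 − 0.5y_C.
By symmetry y_C = y_E; substituting into the reaction function, 1.5y_E = 41.95 and y_E = 839/30.
Equilibrium price: P = 355.7 − 3·(839/15) = 187.9.

187.9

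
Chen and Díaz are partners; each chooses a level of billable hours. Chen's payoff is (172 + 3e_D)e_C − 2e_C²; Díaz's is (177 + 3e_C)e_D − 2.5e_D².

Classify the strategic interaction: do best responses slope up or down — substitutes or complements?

strategic complements

Expanding Chen's payoff: 172e_C + 3e_De_C − 2e_C².
∂π/∂e_C = 172 + 3e_D − 4e_C = 0, so e_C = 43 + 0.75e_D.
The best-response slope de_C/de_D = 0.75 > 0: the reaction function is upward-sloping, so the choices are strategic complements.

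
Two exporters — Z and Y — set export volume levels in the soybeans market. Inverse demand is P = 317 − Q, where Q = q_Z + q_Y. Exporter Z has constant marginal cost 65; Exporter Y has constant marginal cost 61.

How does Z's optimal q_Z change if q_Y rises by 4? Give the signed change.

-2

Exporter Z's profit: π = q_Z(317 − (q_Z + q_Y)) − 65q_Z.
∂π/∂q_Z = 252 − 2q_Z − q_Y = 0, so q_Z = 126 − 0.5q_Y.
The reaction-function slope is −0.5, so a 4-unit rise in q_Y moves q_Z by −0.5 × 4 = −2. Z's best response falls — the actions are strategic substitutes.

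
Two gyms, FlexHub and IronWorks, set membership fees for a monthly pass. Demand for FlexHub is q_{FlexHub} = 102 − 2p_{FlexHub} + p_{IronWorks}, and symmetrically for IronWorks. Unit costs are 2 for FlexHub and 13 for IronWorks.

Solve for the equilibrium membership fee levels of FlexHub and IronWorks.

FlexHub's profit: π = (p_{FlexHub} − 2)(102 − 2p_{FlexHub} + p_{IronWorks}).
∂π/∂p_{FlexHub} = 106 − 4p_{FlexHub} + p_{IronWorks} = 0 ⇒ p_{FlexHub} = 26.5 + 0.25p_{IronWorks}.
Similarly p_{IronWorks} = 32 + 0.25p_{FlexHub}.
Plugging p_{IronWorks} into FlexHub's best response: p_{FlexHub} = 26.5 + 0.25(32 + 0.25p_{FlexHub}) ⇒ 0.9375p_{FlexHub} = 34.5, so p_{FlexHub} = 36.8.
Then p_{IronWorks} = 32 + 0.25·36.8 = 41.2.

36.8, 41.2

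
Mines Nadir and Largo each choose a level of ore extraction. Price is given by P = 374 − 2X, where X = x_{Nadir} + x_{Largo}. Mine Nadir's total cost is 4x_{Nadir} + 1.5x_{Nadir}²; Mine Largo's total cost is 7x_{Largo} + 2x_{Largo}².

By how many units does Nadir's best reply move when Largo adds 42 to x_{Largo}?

Mine Nadir's profit: π = x_{Nadir}(374 − 2(x_{Nadir} + x_{Largo})) − 4x_{Nadir} − 1.5x_{Nadir}².
∂π/∂x_{Nadir} = 370 − 7x_{Nadir} − 2x_{Largo} = 0, so x_{Nadir} = 370/7 − (2/7)x_{Largo}.
The reaction-function slope is −2/7, so a 42-unit rise in x_{Largo} moves x_{Nadir} by −2/7 × 42 = −12. Nadir's best response falls — the actions are strategic substitutes.

-12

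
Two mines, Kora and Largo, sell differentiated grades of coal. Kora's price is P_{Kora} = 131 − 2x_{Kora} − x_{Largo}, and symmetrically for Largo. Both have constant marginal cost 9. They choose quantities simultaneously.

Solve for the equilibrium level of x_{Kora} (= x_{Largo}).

Mine Kora's profit: π = x_{Kora}(131 − 2x_{Kora} − x_{Largo}) − 9x_{Kora}.
∂π/∂x_{Kora} = 122 − 4x_{Kora} − x_{Largo} = 0 ⇒ x_{Kora} = 30.5 − 0.25x_{Largo}.
Setting x_{Kora} = x_{Largo} in the reaction function: x_{Kora} = 30.5 − 0.25x_{Kora}, so x_{Kora} = 30.5 / 1.25 = 24.4.

24.4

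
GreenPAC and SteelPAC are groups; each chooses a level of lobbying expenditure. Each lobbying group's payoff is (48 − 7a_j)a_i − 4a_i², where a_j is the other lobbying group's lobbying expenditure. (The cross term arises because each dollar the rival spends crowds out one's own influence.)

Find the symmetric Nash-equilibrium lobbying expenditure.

3.2

GreenPAC's payoff is (48 − 7a_S)a_G − 4a_G².
∂π/∂a_G = 48 − 7a_S − 8a_G = 0, so a_G = 6 − 0.875a_S.
The game is symmetric, so in equilibrium a_S = a_G: the reaction function gives 1.875a_G = 6, hence a_G = 3.2.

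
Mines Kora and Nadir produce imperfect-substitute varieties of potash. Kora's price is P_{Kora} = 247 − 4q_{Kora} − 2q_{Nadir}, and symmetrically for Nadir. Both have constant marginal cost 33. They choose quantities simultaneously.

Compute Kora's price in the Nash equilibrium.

Mine Kora's profit: π = q_{Kora}(247 − 4q_{Kora} − 2q_{Nadir}) − 33q_{Kora}.
∂π/∂q_{Kora} = 214 − 8q_{Kora} − 2q_{Nadir} = 0 ⇒ q_{Kora} = 26.75 − 0.25q_{Nadir}.
The game is symmetric, so in equilibrium q_{Nadir} = q_{Kora}: the reaction function gives 1.25q_{Kora} = 26.75, hence q_{Kora} = 21.4.
P_{Kora} = 247 − 4·21.4 − 2·21.4 = 118.6.

118.6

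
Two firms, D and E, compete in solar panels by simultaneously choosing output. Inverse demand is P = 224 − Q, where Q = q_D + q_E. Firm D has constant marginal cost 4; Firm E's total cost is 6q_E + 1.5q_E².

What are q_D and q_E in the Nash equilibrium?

98, 24

Firm D's profit: π = q_D(224 − (q_D + q_E)) − 4q_D.
∂π/∂q_D = 220 − 2q_D − q_E = 0, so q_D = 110 − 0.5q_E.
For E: ∂π/∂q_E = 218 − 5q_E − q_D = 0 ⇒ q_E = 43.6 − 0.2q_D.
Solving the two reaction functions simultaneously: (1 − (−0.5)(−0.2))q_D = 110 − 0.5·43.6, so 0.9q_D = 88.2 and q_D = 98.
Then q_E = 43.6 − 0.2·98 = 24.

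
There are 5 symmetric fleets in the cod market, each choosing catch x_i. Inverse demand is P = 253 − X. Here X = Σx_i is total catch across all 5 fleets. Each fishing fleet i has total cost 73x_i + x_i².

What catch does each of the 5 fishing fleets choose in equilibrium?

22.5

A representative fishing fleet's profit is π_i = x_i(253 − X) − 73x_i − x_i², with X = x_i + Σ_{j≠i} x_j.
First-order condition: 180 − 4x_i − Σ_{j≠i} x_j = 0.
In a symmetric equilibrium every fishing fleet chooses the same x, so Σ_{j≠i} x_j = 4x. The condition becomes 180 − 8x = 0, giving x = 180/8 = 22.5.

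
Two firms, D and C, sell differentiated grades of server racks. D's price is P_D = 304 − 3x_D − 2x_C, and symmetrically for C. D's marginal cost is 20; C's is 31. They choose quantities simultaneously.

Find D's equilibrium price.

128.5625

Firm D's profit: π = x_D(304 − 3x_D − 2x_C) − 20x_D.
∂π/∂x_D = 284 − 6x_D − 2x_C = 0 ⇒ x_D = 142/3 − (1/3)x_C.
Similarly x_C = 45.5 − (1/3)x_D.
Substituting the second reaction function into the first: x_D = 142/3 − (1/3)(45.5 − (1/3)x_D), which gives (8/9)x_D = 193/6 ⇒ x_D = 36.1875.
Then x_C = 45.5 − (1/3)·36.1875 = 33.4375.
P_D = 304 − 3·36.1875 − 2·33.4375 = 128.5625.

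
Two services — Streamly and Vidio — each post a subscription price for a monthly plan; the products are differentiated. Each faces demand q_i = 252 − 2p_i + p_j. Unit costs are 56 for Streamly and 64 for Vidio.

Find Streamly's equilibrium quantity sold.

132.8

Streamly's profit: π = (p_{Streamly} − 56)(252 − 2p_{Streamly} + p_{Vidio}).
∂π/∂p_{Streamly} = 364 − 4p_{Streamly} + p_{Vidio} = 0 ⇒ p_{Streamly} = 91 + 0.25p_{Vidio}.
Similarly p_{Vidio} = 95 + 0.25p_{Streamly}.
Plugging p_{Vidio} into Streamly's best response: p_{Streamly} = 91 + 0.25(95 + 0.25p_{Streamly}) ⇒ 0.9375p_{Streamly} = 114.75, so p_{Streamly} = 122.4.
Then p_{Vidio} = 95 + 0.25·122.4 = 125.6.
q_{Streamly} = 252 − 2·122.4 + 125.6 = 132.8.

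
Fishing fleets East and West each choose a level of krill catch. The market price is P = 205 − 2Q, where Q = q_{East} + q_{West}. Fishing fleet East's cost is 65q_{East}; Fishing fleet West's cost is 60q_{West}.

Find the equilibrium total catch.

47.5

Fishing fleet East's profit: π = q_{East}(205 − 2(q_{East} + q_{West})) − 65q_{East}.
∂π/∂q_{East} = 140 − 4q_{East} − 2q_{West} = 0, so q_{East} = 35 − 0.5q_{West}.
By the same steps for West: q_{West} = 36.25 − 0.5q_{East}.
Plugging q_{West} into East's best response: q_{East} = 35 − 0.5(36.25 − 0.5q_{East}) ⇒ 0.75q_{East} = 16.875, so q_{East} = 22.5.
Then q_{West} = 36.25 − 0.5·22.5 = 25.
Total catch: 22.5 + 25 = 47.5.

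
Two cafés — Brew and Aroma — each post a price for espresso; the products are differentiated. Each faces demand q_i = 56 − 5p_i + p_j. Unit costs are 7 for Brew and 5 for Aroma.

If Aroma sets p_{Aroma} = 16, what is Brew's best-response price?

Brew's profit: π = (p_{Brew} − 7)(56 − 5p_{Brew} + p_{Aroma}).
∂π/∂p_{Brew} = 91 − 10p_{Brew} + p_{Aroma} = 0 ⇒ p_{Brew} = 9.1 + 0.1p_{Aroma}.
At p_{Aroma} = 16: p_{Brew} = 9.1 + 0.1·16 = 10.7.

10.7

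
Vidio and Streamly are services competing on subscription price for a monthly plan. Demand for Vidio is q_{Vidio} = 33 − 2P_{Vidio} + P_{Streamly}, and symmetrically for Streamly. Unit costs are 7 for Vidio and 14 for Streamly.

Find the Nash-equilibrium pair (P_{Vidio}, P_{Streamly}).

16.6, 19.4

Vidio's profit: π = (P_{Vidio} − 7)(33 − 2P_{Vidio} + P_{Streamly}).
∂π/∂P_{Vidio} = 47 − 4P_{Vidio} + P_{Streamly} = 0 ⇒ P_{Vidio} = 11.75 + 0.25P_{Streamly}.
Similarly P_{Streamly} = 15.25 + 0.25P_{Vidio}.
Substituting the second reaction function into the first: P_{Vidio} = 11.75 + 0.25(15.25 + 0.25P_{Vidio}), which gives 0.9375P_{Vidio} = 15.5625 ⇒ P_{Vidio} = 16.6.
Then P_{Streamly} = 15.25 + 0.25·16.6 = 19.4.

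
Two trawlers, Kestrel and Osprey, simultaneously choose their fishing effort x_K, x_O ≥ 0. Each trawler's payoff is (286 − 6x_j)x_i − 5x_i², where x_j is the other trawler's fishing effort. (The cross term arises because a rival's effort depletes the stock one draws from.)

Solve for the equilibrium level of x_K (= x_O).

17.875

Kestrel's payoff is (286 − 6x_O)x_K − 5x_K².
∂π/∂x_K = 286 − 6x_O − 10x_K = 0, so x_K = 28.6 − 0.6x_O.
The game is symmetric, so in equilibrium x_O = x_K: the reaction function gives 1.6x_K = 28.6, hence x_K = 17.875.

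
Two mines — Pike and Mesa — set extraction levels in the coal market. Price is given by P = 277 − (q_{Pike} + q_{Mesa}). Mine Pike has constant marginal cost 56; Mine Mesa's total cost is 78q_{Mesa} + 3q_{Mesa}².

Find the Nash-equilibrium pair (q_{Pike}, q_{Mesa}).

104.6, 11.8

Mine Pike's profit: π = q_{Pike}(277 − (q_{Pike} + q_{Mesa})) − 56q_{Pike}.
∂π/∂q_{Pike} = 221 − 2q_{Pike} − q_{Mesa} = 0, so q_{Pike} = 110.5 − 0.5q_{Mesa}.
For Mesa: ∂π/∂q_{Mesa} = 199 − 8q_{Mesa} − q_{Pike} = 0 ⇒ q_{Mesa} = 24.875 − 0.125q_{Pike}.
Solving the two reaction functions simultaneously: (1 − (−0.5)(−0.125))q_{Pike} = 110.5 − 0.5·24.875, so 0.9375q_{Pike} = 98.0625 and q_{Pike} = 104.6.
Then q_{Mesa} = 24.875 − 0.125·104.6 = 11.8.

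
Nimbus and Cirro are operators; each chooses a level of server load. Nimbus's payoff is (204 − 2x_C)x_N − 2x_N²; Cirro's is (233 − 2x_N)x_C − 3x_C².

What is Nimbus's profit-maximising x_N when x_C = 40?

31

Expanding Nimbus's payoff: 204x_N − 2x_Cx_N − 2x_N².
∂π/∂x_N = 204 − 2x_C − 4x_N = 0, so x_N = 51 − 0.5x_C.
At x_C = 40: x_N = 51 − 0.5·40 = 31.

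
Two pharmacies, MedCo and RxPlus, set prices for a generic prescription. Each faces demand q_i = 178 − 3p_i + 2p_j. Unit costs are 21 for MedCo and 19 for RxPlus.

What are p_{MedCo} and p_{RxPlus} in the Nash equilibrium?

59.875, 59.125

MedCo's profit: π = (p_{MedCo} − 21)(178 − 3p_{MedCo} + 2p_{RxPlus}).
∂π/∂p_{MedCo} = 241 − 6p_{MedCo} + 2p_{RxPlus} = 0 ⇒ p_{MedCo} = 241/6 + (1/3)p_{RxPlus}.
Similarly p_{RxPlus} = 235/6 + (1/3)p_{MedCo}.
Substituting the second reaction function into the first: p_{MedCo} = 241/6 + (1/3)(235/6 + (1/3)p_{MedCo}), which gives (8/9)p_{MedCo} = 479/9 ⇒ p_{MedCo} = 59.875.
Then p_{RxPlus} = 235/6 + (1/3)·59.875 = 59.125.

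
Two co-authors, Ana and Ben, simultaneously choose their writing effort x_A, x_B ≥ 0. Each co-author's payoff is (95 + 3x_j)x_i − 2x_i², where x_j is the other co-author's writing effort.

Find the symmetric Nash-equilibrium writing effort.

Ana's payoff is (95 + 3x_B)x_A − 2x_A².
∂π/∂x_A = 95 + 3x_B − 4x_A = 0, so x_A = 23.75 + 0.75x_B.
The game is symmetric, so in equilibrium x_B = x_A: the reaction function gives 0.25x_A = 23.75, hence x_A = 95.

95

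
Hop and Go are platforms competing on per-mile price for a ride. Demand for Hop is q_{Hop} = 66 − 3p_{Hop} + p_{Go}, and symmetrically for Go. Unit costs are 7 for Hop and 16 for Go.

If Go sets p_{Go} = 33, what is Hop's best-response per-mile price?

Hop's profit: π = (p_{Hop} − 7)(66 − 3p_{Hop} + p_{Go}).
∂π/∂p_{Hop} = 87 − 6p_{Hop} + p_{Go} = 0 ⇒ p_{Hop} = 14.5 + (1/6)p_{Go}.
At p_{Go} = 33: p_{Hop} = 14.5 + (1/6)·33 = 20.

20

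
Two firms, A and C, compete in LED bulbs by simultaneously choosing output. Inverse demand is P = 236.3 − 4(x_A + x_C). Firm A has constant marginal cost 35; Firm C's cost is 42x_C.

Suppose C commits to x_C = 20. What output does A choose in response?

15.1625

Firm A's profit: π = x_A(236.3 − 4(x_A + x_C)) − 35x_A.
∂π/∂x_A = 201.3 − 8x_A − 4x_C = 0, so x_A = 25.1625 − 0.5x_C.
At x_C = 20: x_A = 25.1625 − 0.5·20 = 15.1625.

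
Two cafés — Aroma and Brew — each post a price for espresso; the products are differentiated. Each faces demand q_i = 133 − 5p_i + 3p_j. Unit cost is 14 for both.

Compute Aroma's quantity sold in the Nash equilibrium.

75

Aroma's profit: π = (p_{Aroma} − 14)(133 − 5p_{Aroma} + 3p_{Brew}).
∂π/∂p_{Aroma} = 203 − 10p_{Aroma} + 3p_{Brew} = 0 ⇒ p_{Aroma} = 20.3 + 0.3p_{Brew}.
Setting p_{Aroma} = p_{Brew} in the reaction function: p_{Aroma} = 20.3 + 0.3p_{Aroma}, so p_{Aroma} = 20.3 / 0.7 = 29.
q_{Aroma} = 133 − 5·29 + 3·29 = 75.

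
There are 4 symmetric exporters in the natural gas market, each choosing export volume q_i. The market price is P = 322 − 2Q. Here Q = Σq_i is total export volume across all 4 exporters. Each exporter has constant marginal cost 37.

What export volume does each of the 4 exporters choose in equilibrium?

A representative exporter's profit is π_i = q_i(322 − 2Q) − 37q_i, with Q = q_i + Σ_{j≠i} q_j.
First-order condition: 285 − 4q_i − 2Σ_{j≠i} q_j = 0.
With identical exporters, set every q_j = q: then 285 − 4q − 6q = 0, i.e. q = 285/10 = 28.5.

28.5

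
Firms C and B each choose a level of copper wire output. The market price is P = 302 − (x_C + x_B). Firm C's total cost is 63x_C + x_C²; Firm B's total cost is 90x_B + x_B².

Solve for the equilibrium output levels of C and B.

49.6, 40.6

Firm C's profit: π = x_C(302 − (x_C + x_B)) − 63x_C − x_C².
∂π/∂x_C = 239 − 4x_C − x_B = 0, so x_C = 59.75 − 0.25x_B.
By the same steps for B: x_B = 53 − 0.25x_C.
Solving the two reaction functions simultaneously: (1 − (−0.25)(−0.25))x_C = 59.75 − 0.25·53, so 0.9375x_C = 46.5 and x_C = 49.6.
Then x_B = 53 − 0.25·49.6 = 40.6.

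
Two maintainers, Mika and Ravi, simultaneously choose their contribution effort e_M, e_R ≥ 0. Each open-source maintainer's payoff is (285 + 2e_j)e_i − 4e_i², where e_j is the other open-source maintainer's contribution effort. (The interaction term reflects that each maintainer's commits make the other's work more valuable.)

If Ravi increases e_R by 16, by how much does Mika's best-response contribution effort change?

4

Mika's payoff is (285 + 2e_R)e_M − 4e_M².
∂π/∂e_M = 285 + 2e_R − 8e_M = 0, so e_M = 35.625 + 0.25e_R.
The reaction-function slope is 0.25, so a 16-unit rise in e_R moves e_M by 0.25 × 16 = 4. Mika's best response rises — the actions are strategic complements.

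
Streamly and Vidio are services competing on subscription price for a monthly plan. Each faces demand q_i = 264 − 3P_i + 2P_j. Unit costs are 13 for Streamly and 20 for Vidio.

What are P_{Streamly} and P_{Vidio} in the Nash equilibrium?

77.0625, 79.6875

Streamly's profit: π = (P_{Streamly} − 13)(264 − 3P_{Streamly} + 2P_{Vidio}).
∂π/∂P_{Streamly} = 303 − 6P_{Streamly} + 2P_{Vidio} = 0 ⇒ P_{Streamly} = 50.5 + (1/3)P_{Vidio}.
Similarly P_{Vidio} = 54 + (1/3)P_{Streamly}.
Solving the two reaction functions simultaneously: (1 − (1/3)(1/3))P_{Streamly} = 50.5 + (1/3)·54, so (8/9)P_{Streamly} = 68.5 and P_{Streamly} = 77.0625.
Then P_{Vidio} = 54 + (1/3)·77.0625 = 79.6875.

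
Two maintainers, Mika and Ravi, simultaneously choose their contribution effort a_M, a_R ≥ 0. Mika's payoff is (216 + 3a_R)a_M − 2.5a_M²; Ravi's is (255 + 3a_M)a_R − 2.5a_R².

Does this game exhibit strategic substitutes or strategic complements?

strategic complements

Expanding Mika's payoff: 216a_M + 3a_Ra_M − 2.5a_M².
∂π/∂a_M = 216 + 3a_R − 5a_M = 0, so a_M = 43.2 + 0.6a_R.
The best-response slope da_M/da_R = 0.6 > 0: the reaction function is upward-sloping, so the choices are strategic complements.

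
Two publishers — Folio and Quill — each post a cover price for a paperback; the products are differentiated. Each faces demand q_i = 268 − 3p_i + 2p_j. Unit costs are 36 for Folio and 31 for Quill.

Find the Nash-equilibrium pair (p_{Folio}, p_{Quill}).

93.0625, 91.1875

Folio's profit: π = (p_{Folio} − 36)(268 − 3p_{Folio} + 2p_{Quill}).
∂π/∂p_{Folio} = 376 − 6p_{Folio} + 2p_{Quill} = 0 ⇒ p_{Folio} = 188/3 + (1/3)p_{Quill}.
Similarly p_{Quill} = 361/6 + (1/3)p_{Folio}.
Solving the two reaction functions simultaneously: (1 − (1/3)(1/3))p_{Folio} = 188/3 + (1/3)·(361/6), so (8/9)p_{Folio} = 1489/18 and p_{Folio} = 93.0625.
Then p_{Quill} = 361/6 + (1/3)·93.0625 = 91.1875.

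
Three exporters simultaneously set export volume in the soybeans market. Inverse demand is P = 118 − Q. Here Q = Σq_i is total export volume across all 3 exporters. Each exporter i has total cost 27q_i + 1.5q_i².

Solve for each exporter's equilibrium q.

13

A representative exporter's profit is π_i = q_i(118 − Q) − 27q_i − 1.5q_i², with Q = q_i + Σ_{j≠i} q_j.
First-order condition: 91 − 5q_i − Σ_{j≠i} q_j = 0.
Imposing symmetry (q_j = q for all j) turns Σ_{j≠i} q_j into 2q, so 91 = 7q and q = 13.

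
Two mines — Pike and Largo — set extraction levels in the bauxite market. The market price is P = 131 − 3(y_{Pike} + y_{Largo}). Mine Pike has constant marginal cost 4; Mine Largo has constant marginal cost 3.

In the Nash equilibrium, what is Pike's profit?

Mine Pike's profit: π = y_{Pike}(131 − 3(y_{Pike} + y_{Largo})) − 4y_{Pike}.
∂π/∂y_{Pike} = 127 − 6y_{Pike} − 3y_{Largo} = 0, so y_{Pike} = 127/6 − 0.5y_{Largo}.
By the same steps for Largo: y_{Largo} = 64/3 − 0.5y_{Pike}.
Substituting the second reaction function into the first: y_{Pike} = 127/6 − 0.5(64/3 − 0.5y_{Pike}), which gives 0.75y_{Pike} = 10.5 ⇒ y_{Pike} = 14.
Then y_{Largo} = 64/3 − 0.5·14 = 43/3.
Price P = 131 − 3·(85/3) = 46.
Pike's profit: (46 − 4)·14 = 588.

588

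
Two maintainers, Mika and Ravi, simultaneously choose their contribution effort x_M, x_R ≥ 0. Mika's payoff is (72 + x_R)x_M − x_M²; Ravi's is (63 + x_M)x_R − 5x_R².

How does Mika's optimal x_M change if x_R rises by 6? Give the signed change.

Expanding Mika's payoff: 72x_M + x_Rx_M − x_M².
∂π/∂x_M = 72 + x_R − 2x_M = 0, so x_M = 36 + 0.5x_R.
The reaction-function slope is 0.5, so a 6-unit rise in x_R moves x_M by 0.5 × 6 = 3. Mika's best response rises — the actions are strategic complements.

3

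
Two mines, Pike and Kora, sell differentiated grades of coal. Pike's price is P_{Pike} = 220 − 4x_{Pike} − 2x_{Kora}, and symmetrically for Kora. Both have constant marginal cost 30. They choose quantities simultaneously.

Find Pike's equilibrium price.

106

Mine Pike's profit: π = x_{Pike}(220 − 4x_{Pike} − 2x_{Kora}) − 30x_{Pike}.
∂π/∂x_{Pike} = 190 − 8x_{Pike} − 2x_{Kora} = 0 ⇒ x_{Pike} = 23.75 − 0.25x_{Kora}.
Setting x_{Pike} = x_{Kora} in the reaction function: x_{Pike} = 23.75 − 0.25x_{Pike}, so x_{Pike} = 23.75 / 1.25 = 19.
P_{Pike} = 220 − 4·19 − 2·19 = 106.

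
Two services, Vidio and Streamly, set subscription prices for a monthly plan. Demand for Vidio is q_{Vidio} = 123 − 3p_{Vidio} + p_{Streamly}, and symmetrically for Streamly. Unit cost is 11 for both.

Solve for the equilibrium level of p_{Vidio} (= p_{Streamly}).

31.2

Vidio's profit: π = (p_{Vidio} − 11)(123 − 3p_{Vidio} + p_{Streamly}).
∂π/∂p_{Vidio} = 156 − 6p_{Vidio} + p_{Streamly} = 0 ⇒ p_{Vidio} = 26 + (1/6)p_{Streamly}.
The game is symmetric, so in equilibrium p_{Streamly} = p_{Vidio}: the reaction function gives (5/6)p_{Vidio} = 26, hence p_{Vidio} = 31.2.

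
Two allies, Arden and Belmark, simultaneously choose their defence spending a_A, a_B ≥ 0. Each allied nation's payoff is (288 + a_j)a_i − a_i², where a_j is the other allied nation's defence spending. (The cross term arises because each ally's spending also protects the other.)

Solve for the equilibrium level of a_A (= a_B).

288

Arden's payoff is (288 + a_B)a_A − a_A².
∂π/∂a_A = 288 + a_B − 2a_A = 0, so a_A = 144 + 0.5a_B.
Setting a_A = a_B in the reaction function: a_A = 144 + 0.5a_A, so a_A = 144 / 0.5 = 288.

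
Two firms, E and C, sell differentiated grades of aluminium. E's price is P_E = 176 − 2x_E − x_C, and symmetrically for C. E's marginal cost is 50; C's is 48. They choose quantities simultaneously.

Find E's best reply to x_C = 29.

Firm E's profit: π = x_E(176 − 2x_E − x_C) − 50x_E.
∂π/∂x_E = 126 − 4x_E − x_C = 0 ⇒ x_E = 31.5 − 0.25x_C.
At x_C = 29: x_E = 31.5 − 0.25·29 = 24.25.

24.25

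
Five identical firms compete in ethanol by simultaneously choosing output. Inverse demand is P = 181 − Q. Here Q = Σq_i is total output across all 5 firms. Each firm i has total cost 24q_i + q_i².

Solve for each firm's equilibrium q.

19.625

A representative firm's profit is π_i = q_i(181 − Q) − 24q_i − q_i², with Q = q_i + Σ_{j≠i} q_j.
First-order condition: 157 − 4q_i − Σ_{j≠i} q_j = 0.
Imposing symmetry (q_j = q for all j) turns Σ_{j≠i} q_j into 4q, so 157 = 8q and q = 19.625.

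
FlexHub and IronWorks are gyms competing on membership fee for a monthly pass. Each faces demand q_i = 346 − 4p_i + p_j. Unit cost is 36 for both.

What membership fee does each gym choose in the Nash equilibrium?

70

FlexHub's profit: π = (p_{FlexHub} − 36)(346 − 4p_{FlexHub} + p_{IronWorks}).
∂π/∂p_{FlexHub} = 490 − 8p_{FlexHub} + p_{IronWorks} = 0 ⇒ p_{FlexHub} = 61.25 + 0.125p_{IronWorks}.
By symmetry p_{IronWorks} = p_{FlexHub}; substituting into the reaction function, 0.875p_{FlexHub} = 61.25 and p_{FlexHub} = 70.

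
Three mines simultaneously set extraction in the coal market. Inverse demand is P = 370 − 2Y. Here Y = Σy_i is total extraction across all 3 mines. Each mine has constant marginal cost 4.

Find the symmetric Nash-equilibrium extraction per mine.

A representative mine's profit is π_i = y_i(370 − 2Y) − 4y_i, with Y = y_i + Σ_{j≠i} y_j.
First-order condition: 366 − 4y_i − 2Σ_{j≠i} y_j = 0.
In a symmetric equilibrium every mine chooses the same y, so Σ_{j≠i} y_j = 2y. The condition becomes 366 − 8y = 0, giving y = 366/8 = 45.75.

45.75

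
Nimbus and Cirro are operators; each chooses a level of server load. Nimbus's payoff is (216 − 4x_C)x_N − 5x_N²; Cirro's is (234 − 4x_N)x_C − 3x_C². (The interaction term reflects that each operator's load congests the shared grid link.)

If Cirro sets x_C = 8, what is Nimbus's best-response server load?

Expanding Nimbus's payoff: 216x_N − 4x_Cx_N − 5x_N².
∂π/∂x_N = 216 − 4x_C − 10x_N = 0, so x_N = 21.6 − 0.4x_C.
At x_C = 8: x_N = 21.6 − 0.4·8 = 18.4.

18.4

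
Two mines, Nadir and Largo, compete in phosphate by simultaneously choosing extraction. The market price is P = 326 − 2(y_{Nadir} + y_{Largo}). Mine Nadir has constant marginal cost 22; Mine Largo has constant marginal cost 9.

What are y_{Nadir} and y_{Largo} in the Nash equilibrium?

Mine Nadir's profit: π = y_{Nadir}(326 − 2(y_{Nadir} + y_{Largo})) − 22y_{Nadir}.
∂π/∂y_{Nadir} = 304 − 4y_{Nadir} − 2y_{Largo} = 0, so y_{Nadir} = 76 − 0.5y_{Largo}.
By the same steps for Largo: y_{Largo} = 79.25 − 0.5y_{Nadir}.
Substituting the second reaction function into the first: y_{Nadir} = 76 − 0.5(79.25 − 0.5y_{Nadir}), which gives 0.75y_{Nadir} = 36.375 ⇒ y_{Nadir} = 48.5.
Then y_{Largo} = 79.25 − 0.5·48.5 = 55.

48.5, 55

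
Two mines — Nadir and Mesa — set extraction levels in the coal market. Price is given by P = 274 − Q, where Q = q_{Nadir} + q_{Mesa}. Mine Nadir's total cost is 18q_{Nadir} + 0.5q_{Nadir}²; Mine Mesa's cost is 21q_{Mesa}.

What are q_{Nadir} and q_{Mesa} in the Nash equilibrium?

51.8, 100.6

Mine Nadir's profit: π = q_{Nadir}(274 − (q_{Nadir} + q_{Mesa})) − 18q_{Nadir} − 0.5q_{Nadir}².
∂π/∂q_{Nadir} = 256 − 3q_{Nadir} − q_{Mesa} = 0, so q_{Nadir} = 256/3 − (1/3)q_{Mesa}.
For Mesa: ∂π/∂q_{Mesa} = 253 − 2q_{Mesa} − q_{Nadir} = 0 ⇒ q_{Mesa} = 126.5 − 0.5q_{Nadir}.
Substituting the second reaction function into the first: q_{Nadir} = 256/3 − (1/3)(126.5 − 0.5q_{Nadir}), which gives (5/6)q_{Nadir} = 259/6 ⇒ q_{Nadir} = 51.8.
Then q_{Mesa} = 126.5 − 0.5·51.8 = 100.6.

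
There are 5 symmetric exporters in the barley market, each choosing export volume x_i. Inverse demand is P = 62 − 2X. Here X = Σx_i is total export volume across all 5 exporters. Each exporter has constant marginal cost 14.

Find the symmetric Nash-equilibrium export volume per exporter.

A representative exporter's profit is π_i = x_i(62 − 2X) − 14x_i, with X = x_i + Σ_{j≠i} x_j.
First-order condition: 48 − 4x_i − 2Σ_{j≠i} x_j = 0.
Imposing symmetry (x_j = x for all j) turns Σ_{j≠i} x_j into 4x, so 48 = 12x and x = 4.

4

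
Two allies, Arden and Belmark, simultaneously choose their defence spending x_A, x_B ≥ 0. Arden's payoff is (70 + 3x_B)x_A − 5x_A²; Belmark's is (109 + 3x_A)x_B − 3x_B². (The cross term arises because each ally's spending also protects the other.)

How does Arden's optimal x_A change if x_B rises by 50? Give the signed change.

15

Expanding Arden's payoff: 70x_A + 3x_Bx_A − 5x_A².
∂π/∂x_A = 70 + 3x_B − 10x_A = 0, so x_A = 7 + 0.3x_B.
The reaction-function slope is 0.3, so a 50-unit rise in x_B moves x_A by 0.3 × 50 = 15. Arden's best response rises — the actions are strategic complements.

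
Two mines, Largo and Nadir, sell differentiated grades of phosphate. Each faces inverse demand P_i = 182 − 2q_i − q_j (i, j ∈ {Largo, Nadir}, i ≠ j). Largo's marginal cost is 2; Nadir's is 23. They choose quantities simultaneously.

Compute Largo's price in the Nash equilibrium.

76.8

Mine Largo's profit: π = q_{Largo}(182 − 2q_{Largo} − q_{Nadir}) − 2q_{Largo}.
∂π/∂q_{Largo} = 180 − 4q_{Largo} − q_{Nadir} = 0 ⇒ q_{Largo} = 45 − 0.25q_{Nadir}.
Similarly q_{Nadir} = 39.75 − 0.25q_{Largo}.
Substituting the second reaction function into the first: q_{Largo} = 45 − 0.25(39.75 − 0.25q_{Largo}), which gives 0.9375q_{Largo} = 35.0625 ⇒ q_{Largo} = 37.4.
Then q_{Nadir} = 39.75 − 0.25·37.4 = 30.4.
P_{Largo} = 182 − 2·37.4 − 30.4 = 76.8.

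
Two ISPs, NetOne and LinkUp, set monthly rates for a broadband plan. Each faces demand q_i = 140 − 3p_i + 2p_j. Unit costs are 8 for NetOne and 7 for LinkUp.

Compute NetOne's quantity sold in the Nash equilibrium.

98.4375

NetOne's profit: π = (p_{NetOne} − 8)(140 − 3p_{NetOne} + 2p_{LinkUp}).
∂π/∂p_{NetOne} = 164 − 6p_{NetOne} + 2p_{LinkUp} = 0 ⇒ p_{NetOne} = 82/3 + (1/3)p_{LinkUp}.
Similarly p_{LinkUp} = 161/6 + (1/3)p_{NetOne}.
Substituting the second reaction function into the first: p_{NetOne} = 82/3 + (1/3)(161/6 + (1/3)p_{NetOne}), which gives (8/9)p_{NetOne} = 653/18 ⇒ p_{NetOne} = 40.8125.
Then p_{LinkUp} = 161/6 + (1/3)·40.8125 = 40.4375.
q_{NetOne} = 140 − 3·40.8125 + 2·40.4375 = 98.4375.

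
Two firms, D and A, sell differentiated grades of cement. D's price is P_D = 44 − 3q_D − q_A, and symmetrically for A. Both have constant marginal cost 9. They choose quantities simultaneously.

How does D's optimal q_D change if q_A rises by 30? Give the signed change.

-5

Firm D's profit: π = q_D(44 − 3q_D − q_A) − 9q_D.
∂π/∂q_D = 35 − 6q_D − q_A = 0 ⇒ q_D = 35/6 − (1/6)q_A.
The reaction-function slope is −1/6, so a 30-unit rise in q_A moves q_D by −1/6 × 30 = −5. D's best response falls — the actions are strategic substitutes.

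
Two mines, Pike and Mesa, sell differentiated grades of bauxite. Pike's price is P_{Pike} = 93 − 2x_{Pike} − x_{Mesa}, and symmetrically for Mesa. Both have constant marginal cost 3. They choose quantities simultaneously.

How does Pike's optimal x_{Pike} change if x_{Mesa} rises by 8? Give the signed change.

-2

Mine Pike's profit: π = x_{Pike}(93 − 2x_{Pike} − x_{Mesa}) − 3x_{Pike}.
∂π/∂x_{Pike} = 90 − 4x_{Pike} − x_{Mesa} = 0 ⇒ x_{Pike} = 22.5 − 0.25x_{Mesa}.
The reaction-function slope is −0.25, so an 8-unit rise in x_{Mesa} moves x_{Pike} by −0.25 × 8 = −2. Pike's best response falls — the actions are strategic substitutes.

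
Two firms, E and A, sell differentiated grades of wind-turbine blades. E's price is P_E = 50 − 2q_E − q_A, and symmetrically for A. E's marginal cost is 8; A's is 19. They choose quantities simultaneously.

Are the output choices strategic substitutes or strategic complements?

Firm E's profit: π = q_E(50 − 2q_E − q_A) − 8q_E.
∂π/∂q_E = 42 − 4q_E − q_A = 0 ⇒ q_E = 10.5 − 0.25q_A.
The best-response slope dq_E/dq_A = −0.25 < 0: the reaction function is downward-sloping, so the choices are strategic substitutes.

strategic substitutes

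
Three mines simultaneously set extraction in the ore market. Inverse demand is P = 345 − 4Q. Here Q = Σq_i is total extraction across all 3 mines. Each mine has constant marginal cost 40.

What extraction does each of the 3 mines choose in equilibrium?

A representative mine's profit is π_i = q_i(345 − 4Q) − 40q_i, with Q = q_i + Σ_{j≠i} q_j.
First-order condition: 305 − 8q_i − 4Σ_{j≠i} q_j = 0.
In a symmetric equilibrium every mine chooses the same q, so Σ_{j≠i} q_j = 2q. The condition becomes 305 − 16q = 0, giving q = 305/16 = 19.0625.

19.0625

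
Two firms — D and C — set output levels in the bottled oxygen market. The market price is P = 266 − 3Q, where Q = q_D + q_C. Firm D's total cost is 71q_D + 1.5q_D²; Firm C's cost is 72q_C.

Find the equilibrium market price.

Firm D's profit: π = q_D(266 − 3(q_D + q_C)) − 71q_D − 1.5q_D².
∂π/∂q_D = 195 − 9q_D − 3q_C = 0, so q_D = 65/3 − (1/3)q_C.
For C: ∂π/∂q_C = 194 − 6q_C − 3q_D = 0 ⇒ q_C = 97/3 − 0.5q_D.
Substituting the second reaction function into the first: q_D = 65/3 − (1/3)(97/3 − 0.5q_D), which gives (5/6)q_D = 98/9 ⇒ q_D = 196/15.
Then q_C = 97/3 − 0.5·(196/15) = 25.8.
Equilibrium price: P = 266 − 3·(583/15) = 149.4.

149.4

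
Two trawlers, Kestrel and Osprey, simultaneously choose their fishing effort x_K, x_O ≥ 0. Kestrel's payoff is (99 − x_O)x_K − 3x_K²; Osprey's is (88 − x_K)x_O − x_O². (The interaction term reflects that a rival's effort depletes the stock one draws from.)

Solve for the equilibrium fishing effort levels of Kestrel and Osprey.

10, 39

Expanding Kestrel's payoff: 99x_K − x_Ox_K − 3x_K².
∂π/∂x_K = 99 − x_O − 6x_K = 0, so x_K = 16.5 − (1/6)x_O.
Likewise for Osprey: x_O = 44 − 0.5x_K.
Plugging x_O into Kestrel's best response: x_K = 16.5 − (1/6)(44 − 0.5x_K) ⇒ (11/12)x_K = 55/6, so x_K = 10.
Then x_O = 44 − 0.5·10 = 39.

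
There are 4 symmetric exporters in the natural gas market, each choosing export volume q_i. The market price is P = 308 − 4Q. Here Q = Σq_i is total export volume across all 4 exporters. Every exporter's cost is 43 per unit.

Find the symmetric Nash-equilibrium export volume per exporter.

A representative exporter's profit is π_i = q_i(308 − 4Q) − 43q_i, with Q = q_i + Σ_{j≠i} q_j.
First-order condition: 265 − 8q_i − 4Σ_{j≠i} q_j = 0.
With identical exporters, set every q_j = q: then 265 − 8q − 12q = 0, i.e. q = 265/20 = 13.25.

13.25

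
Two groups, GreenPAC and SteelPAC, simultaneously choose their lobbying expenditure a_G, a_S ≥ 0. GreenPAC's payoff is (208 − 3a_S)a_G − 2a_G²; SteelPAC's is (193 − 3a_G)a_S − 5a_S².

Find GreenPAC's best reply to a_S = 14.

Expanding GreenPAC's payoff: 208a_G − 3a_Sa_G − 2a_G².
∂π/∂a_G = 208 − 3a_S − 4a_G = 0, so a_G = 52 − 0.75a_S.
At a_S = 14: a_G = 52 − 0.75·14 = 41.5.

41.5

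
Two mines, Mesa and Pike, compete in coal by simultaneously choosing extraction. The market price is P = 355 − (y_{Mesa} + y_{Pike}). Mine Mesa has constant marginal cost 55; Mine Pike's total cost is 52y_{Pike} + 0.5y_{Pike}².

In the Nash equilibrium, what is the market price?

174.4

Mine Mesa's profit: π = y_{Mesa}(355 − (y_{Mesa} + y_{Pike})) − 55y_{Mesa}.
∂π/∂y_{Mesa} = 300 − 2y_{Mesa} − y_{Pike} = 0, so y_{Mesa} = 150 − 0.5y_{Pike}.
For Pike: ∂π/∂y_{Pike} = 303 − 3y_{Pike} − y_{Mesa} = 0 ⇒ y_{Pike} = 101 − (1/3)y_{Mesa}.
Substituting the second reaction function into the first: y_{Mesa} = 150 − 0.5(101 − (1/3)y_{Mesa}), which gives (5/6)y_{Mesa} = 99.5 ⇒ y_{Mesa} = 119.4.
Then y_{Pike} = 101 − (1/3)·119.4 = 61.2.
Equilibrium price: P = 355 − 180.6 = 174.4.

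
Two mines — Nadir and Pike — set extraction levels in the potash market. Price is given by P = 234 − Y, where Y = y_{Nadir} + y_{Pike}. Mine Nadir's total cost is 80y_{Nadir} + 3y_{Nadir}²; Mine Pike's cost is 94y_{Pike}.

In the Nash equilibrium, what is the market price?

Mine Nadir's profit: π = y_{Nadir}(234 − (y_{Nadir} + y_{Pike})) − 80y_{Nadir} − 3y_{Nadir}².
∂π/∂y_{Nadir} = 154 − 8y_{Nadir} − y_{Pike} = 0, so y_{Nadir} = 19.25 − 0.125y_{Pike}.
For Pike: ∂π/∂y_{Pike} = 140 − 2y_{Pike} − y_{Nadir} = 0 ⇒ y_{Pike} = 70 − 0.5y_{Nadir}.
Plugging y_{Pike} into Nadir's best response: y_{Nadir} = 19.25 − 0.125(70 − 0.5y_{Nadir}) ⇒ 0.9375y_{Nadir} = 10.5, so y_{Nadir} = 11.2.
Then y_{Pike} = 70 − 0.5·11.2 = 64.4.
Equilibrium price: P = 234 − 75.6 = 158.4.

158.4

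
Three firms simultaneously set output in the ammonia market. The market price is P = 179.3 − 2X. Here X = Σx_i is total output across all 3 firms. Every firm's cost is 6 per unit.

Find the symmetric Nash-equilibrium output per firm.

A representative firm's profit is π_i = x_i(179.3 − 2X) − 6x_i, with X = x_i + Σ_{j≠i} x_j.
First-order condition: 173.3 − 4x_i − 2Σ_{j≠i} x_j = 0.
Imposing symmetry (x_j = x for all j) turns Σ_{j≠i} x_j into 2x, so 173.3 = 8x and x = 21.6625.

21.6625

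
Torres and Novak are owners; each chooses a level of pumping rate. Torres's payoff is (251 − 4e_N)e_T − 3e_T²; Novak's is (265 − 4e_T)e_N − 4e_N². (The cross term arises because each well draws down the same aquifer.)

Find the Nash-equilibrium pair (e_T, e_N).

29.625, 18.3125

Expanding Torres's payoff: 251e_T − 4e_Ne_T − 3e_T².
∂π/∂e_T = 251 − 4e_N − 6e_T = 0, so e_T = 251/6 − (2/3)e_N.
Likewise for Novak: e_N = 33.125 − 0.5e_T.
Solving the two reaction functions simultaneously: (1 − (−2/3)(−0.5))e_T = 251/6 − (2/3)·33.125, so (2/3)e_T = 19.75 and e_T = 29.625.
Then e_N = 33.125 − 0.5·29.625 = 18.3125.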